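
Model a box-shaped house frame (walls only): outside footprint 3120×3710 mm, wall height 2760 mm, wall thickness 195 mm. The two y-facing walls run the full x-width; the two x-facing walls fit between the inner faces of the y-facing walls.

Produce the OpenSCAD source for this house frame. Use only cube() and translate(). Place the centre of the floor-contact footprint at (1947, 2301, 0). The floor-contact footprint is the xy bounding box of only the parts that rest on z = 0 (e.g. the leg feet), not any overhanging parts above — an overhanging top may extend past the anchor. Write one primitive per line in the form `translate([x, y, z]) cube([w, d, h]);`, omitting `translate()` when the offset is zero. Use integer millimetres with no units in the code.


translate([387, 446, 0]) cube([3120, 195, 2760]);
translate([387, 3961, 0]) cube([3120, 195, 2760]);
translate([387, 641, 0]) cube([195, 3320, 2760]);
translate([3312, 641, 0]) cube([195, 3320, 2760]);


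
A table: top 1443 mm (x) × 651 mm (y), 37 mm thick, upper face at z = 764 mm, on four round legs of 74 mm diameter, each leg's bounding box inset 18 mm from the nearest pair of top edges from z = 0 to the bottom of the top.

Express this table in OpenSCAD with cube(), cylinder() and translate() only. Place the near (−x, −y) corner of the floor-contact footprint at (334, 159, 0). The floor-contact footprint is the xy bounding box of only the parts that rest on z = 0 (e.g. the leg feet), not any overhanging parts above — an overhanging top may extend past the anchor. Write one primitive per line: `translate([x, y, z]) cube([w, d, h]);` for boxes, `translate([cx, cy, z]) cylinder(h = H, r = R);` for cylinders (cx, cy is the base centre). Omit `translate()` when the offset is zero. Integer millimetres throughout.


// leg_h = 764 - 37 = 727
translate([316, 141, 727]) cube([1443, 651, 37]);
translate([371, 196, 0]) cylinder(h = 727, r = 37);
translate([1704, 196, 0]) cylinder(h = 727, r = 37);
translate([371, 737, 0]) cylinder(h = 727, r = 37);
translate([1704, 737, 0]) cylinder(h = 727, r = 37);


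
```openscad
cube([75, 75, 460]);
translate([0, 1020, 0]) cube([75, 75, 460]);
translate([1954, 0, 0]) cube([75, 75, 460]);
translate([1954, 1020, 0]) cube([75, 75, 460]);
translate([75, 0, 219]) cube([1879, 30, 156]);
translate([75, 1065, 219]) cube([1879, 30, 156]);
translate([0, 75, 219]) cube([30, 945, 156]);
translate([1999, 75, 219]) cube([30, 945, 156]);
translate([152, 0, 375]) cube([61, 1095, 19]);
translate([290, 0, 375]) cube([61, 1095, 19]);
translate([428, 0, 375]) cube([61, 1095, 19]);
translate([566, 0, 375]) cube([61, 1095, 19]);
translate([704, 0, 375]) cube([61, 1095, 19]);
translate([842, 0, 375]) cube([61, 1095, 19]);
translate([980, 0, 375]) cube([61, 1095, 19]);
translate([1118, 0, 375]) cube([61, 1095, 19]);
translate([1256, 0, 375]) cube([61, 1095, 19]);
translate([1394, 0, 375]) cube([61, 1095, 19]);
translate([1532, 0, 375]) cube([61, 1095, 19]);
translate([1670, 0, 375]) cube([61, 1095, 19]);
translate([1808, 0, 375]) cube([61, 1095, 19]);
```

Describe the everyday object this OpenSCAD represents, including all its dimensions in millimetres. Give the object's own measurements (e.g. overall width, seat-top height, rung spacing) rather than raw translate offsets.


A bed frame 2029 mm long (x) by 1095 mm wide (y). Four 75×75 mm corner posts, 460 mm tall, at the corners of the footprint. Four rails of 30 mm thickness and 156 mm height run between adjacent posts with their undersides at z = 219 mm, their outer faces flush with the outside of the frame (the two x-running rails run between the posts' inner faces; the two y-running rails run between the posts' inner faces). 13 slats, each 61 mm wide (x) and 19 mm thick, lie across the top of the two x-running rails, running the full 1095 mm width of the frame in y; along x they sit between the end posts with a 77 mm gap after the −x posts and between neighbouring slats, leaving 85 mm before the +x posts.


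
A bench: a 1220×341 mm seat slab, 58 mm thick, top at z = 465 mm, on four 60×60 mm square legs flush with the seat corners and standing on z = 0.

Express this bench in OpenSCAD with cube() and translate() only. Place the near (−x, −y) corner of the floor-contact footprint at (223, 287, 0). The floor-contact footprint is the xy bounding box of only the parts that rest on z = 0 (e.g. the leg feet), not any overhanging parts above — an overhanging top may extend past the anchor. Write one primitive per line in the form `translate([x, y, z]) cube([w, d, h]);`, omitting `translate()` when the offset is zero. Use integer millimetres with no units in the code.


translate([223, 287, 407]) cube([1220, 341, 58]);
translate([223, 287, 0]) cube([60, 60, 407]);
translate([223, 568, 0]) cube([60, 60, 407]);
translate([1383, 287, 0]) cube([60, 60, 407]);
translate([1383, 568, 0]) cube([60, 60, 407]);


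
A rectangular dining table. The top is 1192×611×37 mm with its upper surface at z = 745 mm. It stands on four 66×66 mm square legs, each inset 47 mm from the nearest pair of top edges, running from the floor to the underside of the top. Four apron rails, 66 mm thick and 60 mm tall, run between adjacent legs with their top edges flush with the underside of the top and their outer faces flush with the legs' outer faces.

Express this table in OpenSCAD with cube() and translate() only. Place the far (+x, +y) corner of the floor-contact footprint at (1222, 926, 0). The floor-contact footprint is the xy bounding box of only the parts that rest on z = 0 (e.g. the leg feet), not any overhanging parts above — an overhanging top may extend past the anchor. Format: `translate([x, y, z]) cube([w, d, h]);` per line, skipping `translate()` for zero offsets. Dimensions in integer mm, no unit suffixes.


// leg_h = 745 - 37 = 708
// apron z = 708 - 60 = 648
translate([77, 362, 708]) cube([1192, 611, 37]);
translate([124, 409, 0]) cube([66, 66, 708]);
translate([1156, 409, 0]) cube([66, 66, 708]);
translate([124, 860, 0]) cube([66, 66, 708]);
translate([1156, 860, 0]) cube([66, 66, 708]);
translate([190, 409, 648]) cube([966, 66, 60]);
translate([190, 860, 648]) cube([966, 66, 60]);
translate([124, 475, 648]) cube([66, 385, 60]);
translate([1156, 475, 648]) cube([66, 385, 60]);


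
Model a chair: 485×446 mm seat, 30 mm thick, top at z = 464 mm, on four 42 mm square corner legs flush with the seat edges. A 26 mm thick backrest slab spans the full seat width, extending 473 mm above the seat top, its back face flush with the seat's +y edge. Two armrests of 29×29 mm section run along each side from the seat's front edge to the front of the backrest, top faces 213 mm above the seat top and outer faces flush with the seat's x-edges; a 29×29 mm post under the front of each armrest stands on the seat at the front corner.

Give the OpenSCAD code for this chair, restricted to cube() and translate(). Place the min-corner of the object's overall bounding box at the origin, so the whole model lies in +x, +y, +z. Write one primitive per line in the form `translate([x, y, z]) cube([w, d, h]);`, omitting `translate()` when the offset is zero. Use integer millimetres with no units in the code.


translate([0, 0, 434]) cube([485, 446, 30]);
cube([42, 42, 434]);
translate([443, 0, 0]) cube([42, 42, 434]);
translate([0, 404, 0]) cube([42, 42, 434]);
translate([443, 404, 0]) cube([42, 42, 434]);
translate([0, 420, 464]) cube([485, 26, 473]);
translate([0, 0, 648]) cube([29, 420, 29]);
translate([456, 0, 648]) cube([29, 420, 29]);
translate([0, 0, 464]) cube([29, 29, 184]);
translate([456, 0, 464]) cube([29, 29, 184]);


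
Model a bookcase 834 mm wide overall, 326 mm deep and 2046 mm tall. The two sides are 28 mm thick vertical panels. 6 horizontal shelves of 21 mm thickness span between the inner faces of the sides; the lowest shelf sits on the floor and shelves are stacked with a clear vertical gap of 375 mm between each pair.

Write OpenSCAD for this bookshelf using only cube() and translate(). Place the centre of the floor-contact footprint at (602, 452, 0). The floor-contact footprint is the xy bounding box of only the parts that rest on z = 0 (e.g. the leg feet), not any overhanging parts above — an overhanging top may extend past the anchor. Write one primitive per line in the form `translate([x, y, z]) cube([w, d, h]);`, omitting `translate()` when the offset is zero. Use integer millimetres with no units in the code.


translate([185, 289, 0]) cube([28, 326, 2046]);
translate([991, 289, 0]) cube([28, 326, 2046]);
translate([213, 289, 0]) cube([778, 326, 21]);
translate([213, 289, 396]) cube([778, 326, 21]);
translate([213, 289, 792]) cube([778, 326, 21]);
translate([213, 289, 1188]) cube([778, 326, 21]);
translate([213, 289, 1584]) cube([778, 326, 21]);
translate([213, 289, 1980]) cube([778, 326, 21]);


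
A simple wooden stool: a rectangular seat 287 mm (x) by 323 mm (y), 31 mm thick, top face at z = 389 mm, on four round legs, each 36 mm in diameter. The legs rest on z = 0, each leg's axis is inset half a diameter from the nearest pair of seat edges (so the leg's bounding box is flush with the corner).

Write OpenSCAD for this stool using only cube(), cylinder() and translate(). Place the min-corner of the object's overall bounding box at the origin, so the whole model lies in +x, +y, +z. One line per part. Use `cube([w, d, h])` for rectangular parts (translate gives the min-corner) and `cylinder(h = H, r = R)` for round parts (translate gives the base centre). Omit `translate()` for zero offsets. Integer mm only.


translate([0, 0, 358]) cube([287, 323, 31]);
translate([18, 18, 0]) cylinder(h = 358, r = 18);
translate([269, 18, 0]) cylinder(h = 358, r = 18);
translate([18, 305, 0]) cylinder(h = 358, r = 18);
translate([269, 305, 0]) cylinder(h = 358, r = 18);


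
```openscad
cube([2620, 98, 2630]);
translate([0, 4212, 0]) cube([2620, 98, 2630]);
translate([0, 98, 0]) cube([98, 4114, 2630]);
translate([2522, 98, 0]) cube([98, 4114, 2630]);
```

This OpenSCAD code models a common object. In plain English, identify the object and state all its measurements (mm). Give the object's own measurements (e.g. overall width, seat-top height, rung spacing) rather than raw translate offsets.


The wall frame of a small rectangular building: four walls, each 2630 mm tall and 98 mm thick, enclosing a footprint 2620 mm (x) by 4310 mm (y) outside-to-outside, with no floor or roof. The front and back walls (the −y and +y sides) span the full width; the two side walls fit between them.


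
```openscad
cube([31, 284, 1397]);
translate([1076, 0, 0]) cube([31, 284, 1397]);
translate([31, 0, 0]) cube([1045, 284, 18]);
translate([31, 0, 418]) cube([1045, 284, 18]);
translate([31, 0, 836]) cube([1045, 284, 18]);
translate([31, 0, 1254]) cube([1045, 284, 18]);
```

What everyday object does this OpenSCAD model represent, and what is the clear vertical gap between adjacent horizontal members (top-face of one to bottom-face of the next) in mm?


A bookshelf. The clear shelf gap is 400 mm.

Two tall side panels with 4 horizontal boards between them — a bookshelf. The first two shelf undersides are at z = 0 and z = 418; with shelf thickness 18, the clear gap is 418 − 0 − 18 = 400 mm.


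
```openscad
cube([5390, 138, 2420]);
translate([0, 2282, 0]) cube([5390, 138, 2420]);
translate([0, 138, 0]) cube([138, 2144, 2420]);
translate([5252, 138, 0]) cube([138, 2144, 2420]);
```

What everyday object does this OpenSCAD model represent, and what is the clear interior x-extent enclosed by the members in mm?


A house (or room) frame. The interior width is 5114 mm.

Four 2420 mm walls enclosing a rectangle with no floor or roof — a room or house frame. Outside width is 5390 mm and wall thickness is 138 mm, so the interior width is 5390 − 2 × 138 = 5114 mm.


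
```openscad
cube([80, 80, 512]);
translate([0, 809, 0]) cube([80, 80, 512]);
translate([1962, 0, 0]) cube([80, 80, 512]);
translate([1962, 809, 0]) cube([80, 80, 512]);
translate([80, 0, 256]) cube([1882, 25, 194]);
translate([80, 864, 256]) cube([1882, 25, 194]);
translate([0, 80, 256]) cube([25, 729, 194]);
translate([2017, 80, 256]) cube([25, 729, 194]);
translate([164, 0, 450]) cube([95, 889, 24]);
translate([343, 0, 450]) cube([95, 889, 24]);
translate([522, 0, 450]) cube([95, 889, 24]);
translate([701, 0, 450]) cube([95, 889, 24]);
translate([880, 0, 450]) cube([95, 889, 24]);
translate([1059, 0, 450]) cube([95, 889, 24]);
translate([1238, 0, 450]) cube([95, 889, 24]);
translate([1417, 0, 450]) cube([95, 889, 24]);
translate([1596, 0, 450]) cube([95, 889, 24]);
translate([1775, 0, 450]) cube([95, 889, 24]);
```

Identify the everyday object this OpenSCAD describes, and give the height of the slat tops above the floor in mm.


A bed frame. The slat-top height is 474 mm.

Four posts, four rails, and a row of slats — a bed frame. Slats sit on the rails at z = 256 + 194 = 450; with slat thickness 24, the top is 474 mm.


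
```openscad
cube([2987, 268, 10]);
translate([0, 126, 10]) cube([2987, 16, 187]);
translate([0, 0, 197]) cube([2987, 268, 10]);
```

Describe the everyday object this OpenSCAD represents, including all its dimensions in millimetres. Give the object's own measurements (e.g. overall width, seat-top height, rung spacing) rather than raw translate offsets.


An I-beam lying along x, 2987 mm long. Overall section height 207 mm. Two flanges 268 mm wide (y) and 10 mm thick, one on the floor and one at the top; a web 16 mm thick runs between them, centred on the flange width.


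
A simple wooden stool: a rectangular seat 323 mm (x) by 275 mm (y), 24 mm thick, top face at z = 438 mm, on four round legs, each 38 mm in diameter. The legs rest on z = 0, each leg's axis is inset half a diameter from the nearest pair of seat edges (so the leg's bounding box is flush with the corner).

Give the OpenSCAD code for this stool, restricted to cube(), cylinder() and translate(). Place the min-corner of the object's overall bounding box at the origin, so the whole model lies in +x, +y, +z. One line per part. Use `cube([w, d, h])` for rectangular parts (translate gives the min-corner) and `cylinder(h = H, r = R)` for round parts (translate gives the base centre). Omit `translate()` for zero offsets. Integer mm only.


// leg_h = 438 - 24 = 414
translate([0, 0, 414]) cube([323, 275, 24]);
translate([19, 19, 0]) cylinder(h = 414, r = 19);
translate([304, 19, 0]) cylinder(h = 414, r = 19);
translate([19, 256, 0]) cylinder(h = 414, r = 19);
translate([304, 256, 0]) cylinder(h = 414, r = 19);


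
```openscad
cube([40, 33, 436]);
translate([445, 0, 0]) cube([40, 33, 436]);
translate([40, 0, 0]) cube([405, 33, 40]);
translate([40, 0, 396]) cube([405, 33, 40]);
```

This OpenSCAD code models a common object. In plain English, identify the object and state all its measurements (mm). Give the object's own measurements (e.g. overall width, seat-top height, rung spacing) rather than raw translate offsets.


A rectangular picture frame lying in the x–z plane (depth along y). The opening is 405 mm wide (x) by 356 mm tall (z), surrounded by a border 40 mm wide on all four sides. The frame is 33 mm deep and is made of two full-height vertical stiles with two horizontal rails fitted between them.


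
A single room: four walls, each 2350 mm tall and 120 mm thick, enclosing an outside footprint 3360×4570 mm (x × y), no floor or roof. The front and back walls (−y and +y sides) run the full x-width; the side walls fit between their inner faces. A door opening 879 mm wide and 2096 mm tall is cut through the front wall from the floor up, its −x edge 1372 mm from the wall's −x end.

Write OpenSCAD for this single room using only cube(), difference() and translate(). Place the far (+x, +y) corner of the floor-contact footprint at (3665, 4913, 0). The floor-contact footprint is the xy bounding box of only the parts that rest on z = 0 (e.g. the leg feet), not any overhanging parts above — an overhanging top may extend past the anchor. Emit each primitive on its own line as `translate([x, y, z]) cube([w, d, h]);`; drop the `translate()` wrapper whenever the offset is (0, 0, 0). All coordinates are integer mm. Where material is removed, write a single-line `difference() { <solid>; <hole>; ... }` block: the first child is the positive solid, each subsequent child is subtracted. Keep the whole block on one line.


difference() { translate([305, 343, 0]) cube([3360, 120, 2350]); translate([1677, 343, 0]) cube([879, 120, 2096]); }
translate([305, 4793, 0]) cube([3360, 120, 2350]);
translate([305, 463, 0]) cube([120, 4330, 2350]);
translate([3545, 463, 0]) cube([120, 4330, 2350]);


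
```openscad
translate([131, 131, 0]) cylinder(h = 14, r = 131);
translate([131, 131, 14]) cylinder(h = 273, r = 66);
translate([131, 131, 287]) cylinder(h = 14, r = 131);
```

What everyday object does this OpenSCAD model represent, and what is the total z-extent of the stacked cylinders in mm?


A spool. The overall height is 301 mm.

Three coaxial cylinders, large–small–large — a spool. Two 14 mm flanges and a 273 mm core give 14 + 273 + 14 = 301 mm.


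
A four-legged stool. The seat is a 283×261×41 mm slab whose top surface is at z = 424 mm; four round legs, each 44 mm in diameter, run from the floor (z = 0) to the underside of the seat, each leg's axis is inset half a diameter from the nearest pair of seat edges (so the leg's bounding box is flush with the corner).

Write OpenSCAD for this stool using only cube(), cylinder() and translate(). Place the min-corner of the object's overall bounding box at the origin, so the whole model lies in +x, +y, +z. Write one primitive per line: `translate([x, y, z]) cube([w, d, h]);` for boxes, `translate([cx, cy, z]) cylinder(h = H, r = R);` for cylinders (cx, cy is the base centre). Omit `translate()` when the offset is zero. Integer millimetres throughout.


translate([0, 0, 383]) cube([283, 261, 41]);
translate([22, 22, 0]) cylinder(h = 383, r = 22);
translate([261, 22, 0]) cylinder(h = 383, r = 22);
translate([22, 239, 0]) cylinder(h = 383, r = 22);
translate([261, 239, 0]) cylinder(h = 383, r = 22);


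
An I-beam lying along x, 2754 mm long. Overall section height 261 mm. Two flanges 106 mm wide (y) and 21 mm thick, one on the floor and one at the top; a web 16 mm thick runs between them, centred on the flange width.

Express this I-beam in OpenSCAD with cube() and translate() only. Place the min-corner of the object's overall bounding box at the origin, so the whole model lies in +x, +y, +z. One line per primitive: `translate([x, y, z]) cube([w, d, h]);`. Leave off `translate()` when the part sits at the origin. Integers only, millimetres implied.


cube([2754, 106, 21]);
translate([0, 45, 21]) cube([2754, 16, 219]);
translate([0, 0, 240]) cube([2754, 106, 21]);


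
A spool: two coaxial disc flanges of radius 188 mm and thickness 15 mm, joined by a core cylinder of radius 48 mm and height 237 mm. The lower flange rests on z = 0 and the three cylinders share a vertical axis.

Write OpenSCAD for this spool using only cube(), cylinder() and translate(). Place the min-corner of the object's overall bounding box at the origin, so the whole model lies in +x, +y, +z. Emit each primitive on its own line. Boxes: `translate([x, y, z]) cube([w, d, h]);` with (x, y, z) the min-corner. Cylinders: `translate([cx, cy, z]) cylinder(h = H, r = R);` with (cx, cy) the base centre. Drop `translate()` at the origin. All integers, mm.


translate([188, 188, 0]) cylinder(h = 15, r = 188);
translate([188, 188, 15]) cylinder(h = 237, r = 48);
translate([188, 188, 252]) cylinder(h = 15, r = 188);


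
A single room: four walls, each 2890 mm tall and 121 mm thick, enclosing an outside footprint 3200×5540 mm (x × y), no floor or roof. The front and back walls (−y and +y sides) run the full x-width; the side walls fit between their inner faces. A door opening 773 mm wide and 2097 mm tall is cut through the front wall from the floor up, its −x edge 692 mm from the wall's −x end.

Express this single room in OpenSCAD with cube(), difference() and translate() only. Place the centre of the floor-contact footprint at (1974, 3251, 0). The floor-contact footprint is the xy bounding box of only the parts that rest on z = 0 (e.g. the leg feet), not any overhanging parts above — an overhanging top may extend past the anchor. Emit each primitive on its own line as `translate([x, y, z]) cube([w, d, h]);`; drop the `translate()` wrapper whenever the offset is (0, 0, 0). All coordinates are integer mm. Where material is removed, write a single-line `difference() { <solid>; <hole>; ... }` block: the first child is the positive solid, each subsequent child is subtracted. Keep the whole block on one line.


difference() { translate([374, 481, 0]) cube([3200, 121, 2890]); translate([1066, 481, 0]) cube([773, 121, 2097]); }
translate([374, 5900, 0]) cube([3200, 121, 2890]);
translate([374, 602, 0]) cube([121, 5298, 2890]);
translate([3453, 602, 0]) cube([121, 5298, 2890]);


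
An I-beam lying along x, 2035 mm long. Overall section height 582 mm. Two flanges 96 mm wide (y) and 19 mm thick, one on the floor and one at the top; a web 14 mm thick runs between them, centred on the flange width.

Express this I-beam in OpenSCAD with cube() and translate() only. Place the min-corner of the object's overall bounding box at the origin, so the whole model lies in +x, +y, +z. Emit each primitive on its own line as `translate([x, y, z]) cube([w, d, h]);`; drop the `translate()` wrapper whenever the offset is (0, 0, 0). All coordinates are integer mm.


cube([2035, 96, 19]);
translate([0, 41, 19]) cube([2035, 14, 544]);
translate([0, 0, 563]) cube([2035, 96, 19]);


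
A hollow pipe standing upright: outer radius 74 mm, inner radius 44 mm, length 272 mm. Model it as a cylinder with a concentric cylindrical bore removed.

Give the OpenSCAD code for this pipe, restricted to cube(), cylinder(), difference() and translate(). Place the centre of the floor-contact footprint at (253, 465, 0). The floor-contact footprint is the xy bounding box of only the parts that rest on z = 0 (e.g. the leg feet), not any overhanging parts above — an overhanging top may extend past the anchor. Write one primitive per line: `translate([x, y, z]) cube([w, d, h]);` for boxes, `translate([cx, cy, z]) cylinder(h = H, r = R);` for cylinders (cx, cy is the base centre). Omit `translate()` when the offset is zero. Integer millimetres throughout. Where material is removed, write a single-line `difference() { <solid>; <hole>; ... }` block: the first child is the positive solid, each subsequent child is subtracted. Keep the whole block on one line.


difference() { translate([253, 465, 0]) cylinder(h = 272, r = 74); translate([253, 465, 0]) cylinder(h = 272, r = 44); }


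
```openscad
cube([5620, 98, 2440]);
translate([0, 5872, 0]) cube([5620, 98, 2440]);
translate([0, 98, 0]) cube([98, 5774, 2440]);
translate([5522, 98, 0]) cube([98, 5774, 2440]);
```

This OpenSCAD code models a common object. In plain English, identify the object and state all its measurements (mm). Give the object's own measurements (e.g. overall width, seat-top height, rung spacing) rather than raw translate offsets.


The wall frame of a small rectangular building: four walls, each 2440 mm tall and 98 mm thick, enclosing a footprint 5620 mm (x) by 5970 mm (y) outside-to-outside, with no floor or roof. The front and back walls (the −y and +y sides) span the full width; the two side walls fit between them.


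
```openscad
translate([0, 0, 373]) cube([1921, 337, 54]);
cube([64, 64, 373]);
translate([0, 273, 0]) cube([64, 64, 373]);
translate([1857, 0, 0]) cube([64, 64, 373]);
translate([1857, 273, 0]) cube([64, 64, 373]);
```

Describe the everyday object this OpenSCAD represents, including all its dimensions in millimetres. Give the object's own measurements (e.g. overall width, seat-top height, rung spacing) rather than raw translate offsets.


A bench: a 1921×337 mm seat slab, 54 mm thick, top at z = 427 mm, on four 64×64 mm square legs flush with the seat corners and standing on z = 0.


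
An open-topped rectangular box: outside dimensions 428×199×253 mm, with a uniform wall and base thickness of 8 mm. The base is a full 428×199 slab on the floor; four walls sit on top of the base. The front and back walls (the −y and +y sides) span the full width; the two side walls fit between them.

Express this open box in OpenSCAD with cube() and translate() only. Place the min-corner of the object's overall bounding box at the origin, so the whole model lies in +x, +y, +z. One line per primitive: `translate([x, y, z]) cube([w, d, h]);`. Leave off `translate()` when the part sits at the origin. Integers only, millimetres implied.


cube([428, 199, 8]);
translate([0, 0, 8]) cube([428, 8, 245]);
translate([0, 191, 8]) cube([428, 8, 245]);
translate([0, 8, 8]) cube([8, 183, 245]);
translate([420, 8, 8]) cube([8, 183, 245]);


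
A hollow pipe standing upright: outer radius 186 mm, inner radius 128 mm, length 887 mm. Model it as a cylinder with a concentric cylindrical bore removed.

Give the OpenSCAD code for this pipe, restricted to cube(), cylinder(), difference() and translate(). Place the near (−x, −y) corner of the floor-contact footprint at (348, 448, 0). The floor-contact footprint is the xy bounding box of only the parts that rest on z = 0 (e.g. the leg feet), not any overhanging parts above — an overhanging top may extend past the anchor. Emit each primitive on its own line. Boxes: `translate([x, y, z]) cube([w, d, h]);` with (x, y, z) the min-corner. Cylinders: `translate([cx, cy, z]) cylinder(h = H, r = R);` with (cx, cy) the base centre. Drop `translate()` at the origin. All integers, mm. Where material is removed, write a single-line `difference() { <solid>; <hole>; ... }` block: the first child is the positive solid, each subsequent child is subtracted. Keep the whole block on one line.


difference() { translate([534, 634, 0]) cylinder(h = 887, r = 186); translate([534, 634, 0]) cylinder(h = 887, r = 128); }


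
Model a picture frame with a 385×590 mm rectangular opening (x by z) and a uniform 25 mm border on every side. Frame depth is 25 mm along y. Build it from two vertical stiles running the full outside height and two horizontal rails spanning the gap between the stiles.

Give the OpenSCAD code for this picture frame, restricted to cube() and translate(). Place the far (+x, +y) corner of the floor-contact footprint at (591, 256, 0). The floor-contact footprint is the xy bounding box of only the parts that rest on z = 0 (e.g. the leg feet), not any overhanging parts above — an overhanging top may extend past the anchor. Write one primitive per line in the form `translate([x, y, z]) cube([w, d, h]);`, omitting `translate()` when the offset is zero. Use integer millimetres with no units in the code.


translate([156, 231, 0]) cube([25, 25, 640]);
translate([566, 231, 0]) cube([25, 25, 640]);
translate([181, 231, 0]) cube([385, 25, 25]);
translate([181, 231, 615]) cube([385, 25, 25]);


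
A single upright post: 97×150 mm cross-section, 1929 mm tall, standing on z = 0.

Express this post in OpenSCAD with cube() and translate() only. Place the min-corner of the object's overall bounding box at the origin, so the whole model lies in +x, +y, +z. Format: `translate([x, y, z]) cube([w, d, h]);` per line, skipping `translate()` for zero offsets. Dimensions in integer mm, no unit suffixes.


cube([97, 150, 1929]);


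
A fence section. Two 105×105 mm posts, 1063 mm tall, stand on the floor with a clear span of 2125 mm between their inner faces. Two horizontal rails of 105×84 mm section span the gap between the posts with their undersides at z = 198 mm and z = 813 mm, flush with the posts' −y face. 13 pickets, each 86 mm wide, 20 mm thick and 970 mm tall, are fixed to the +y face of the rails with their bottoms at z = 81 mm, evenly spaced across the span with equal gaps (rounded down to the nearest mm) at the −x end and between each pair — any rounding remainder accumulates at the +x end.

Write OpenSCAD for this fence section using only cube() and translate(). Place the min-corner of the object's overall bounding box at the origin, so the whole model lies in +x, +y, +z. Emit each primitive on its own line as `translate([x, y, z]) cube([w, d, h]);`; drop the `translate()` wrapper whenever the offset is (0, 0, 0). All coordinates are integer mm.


cube([105, 105, 1063]);
translate([2230, 0, 0]) cube([105, 105, 1063]);
translate([105, 0, 198]) cube([2125, 105, 84]);
translate([105, 0, 813]) cube([2125, 105, 84]);
translate([176, 105, 81]) cube([86, 20, 970]);
translate([333, 105, 81]) cube([86, 20, 970]);
translate([490, 105, 81]) cube([86, 20, 970]);
translate([647, 105, 81]) cube([86, 20, 970]);
translate([804, 105, 81]) cube([86, 20, 970]);
translate([961, 105, 81]) cube([86, 20, 970]);
translate([1118, 105, 81]) cube([86, 20, 970]);
translate([1275, 105, 81]) cube([86, 20, 970]);
translate([1432, 105, 81]) cube([86, 20, 970]);
translate([1589, 105, 81]) cube([86, 20, 970]);
translate([1746, 105, 81]) cube([86, 20, 970]);
translate([1903, 105, 81]) cube([86, 20, 970]);
translate([2060, 105, 81]) cube([86, 20, 970]);


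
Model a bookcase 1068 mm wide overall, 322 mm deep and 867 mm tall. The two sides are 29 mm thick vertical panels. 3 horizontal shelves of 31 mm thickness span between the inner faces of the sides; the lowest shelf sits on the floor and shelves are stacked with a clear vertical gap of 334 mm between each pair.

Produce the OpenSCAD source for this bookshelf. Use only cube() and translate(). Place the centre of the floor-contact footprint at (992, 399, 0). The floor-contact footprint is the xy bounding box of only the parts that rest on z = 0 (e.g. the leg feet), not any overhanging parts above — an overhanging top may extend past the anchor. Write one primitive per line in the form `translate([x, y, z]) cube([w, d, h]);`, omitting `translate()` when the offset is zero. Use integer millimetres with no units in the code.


translate([458, 238, 0]) cube([29, 322, 867]);
translate([1497, 238, 0]) cube([29, 322, 867]);
translate([487, 238, 0]) cube([1010, 322, 31]);
translate([487, 238, 365]) cube([1010, 322, 31]);
translate([487, 238, 730]) cube([1010, 322, 31]);


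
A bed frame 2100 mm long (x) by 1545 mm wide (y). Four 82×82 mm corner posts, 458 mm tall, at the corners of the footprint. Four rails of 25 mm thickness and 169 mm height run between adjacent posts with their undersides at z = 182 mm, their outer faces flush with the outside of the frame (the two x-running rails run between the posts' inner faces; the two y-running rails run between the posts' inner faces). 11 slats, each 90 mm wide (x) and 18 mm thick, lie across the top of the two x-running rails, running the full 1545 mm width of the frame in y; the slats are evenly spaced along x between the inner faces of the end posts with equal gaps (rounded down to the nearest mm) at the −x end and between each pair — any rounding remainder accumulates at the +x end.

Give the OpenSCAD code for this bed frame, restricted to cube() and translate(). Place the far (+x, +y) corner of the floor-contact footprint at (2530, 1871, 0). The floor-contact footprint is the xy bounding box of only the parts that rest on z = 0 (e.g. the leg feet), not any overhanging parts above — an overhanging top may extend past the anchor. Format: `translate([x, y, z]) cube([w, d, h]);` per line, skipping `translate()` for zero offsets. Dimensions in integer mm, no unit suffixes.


translate([430, 326, 0]) cube([82, 82, 458]);
translate([430, 1789, 0]) cube([82, 82, 458]);
translate([2448, 326, 0]) cube([82, 82, 458]);
translate([2448, 1789, 0]) cube([82, 82, 458]);
translate([512, 326, 182]) cube([1936, 25, 169]);
translate([512, 1846, 182]) cube([1936, 25, 169]);
translate([430, 408, 182]) cube([25, 1381, 169]);
translate([2505, 408, 182]) cube([25, 1381, 169]);
translate([590, 326, 351]) cube([90, 1545, 18]);
translate([758, 326, 351]) cube([90, 1545, 18]);
translate([926, 326, 351]) cube([90, 1545, 18]);
translate([1094, 326, 351]) cube([90, 1545, 18]);
translate([1262, 326, 351]) cube([90, 1545, 18]);
translate([1430, 326, 351]) cube([90, 1545, 18]);
translate([1598, 326, 351]) cube([90, 1545, 18]);
translate([1766, 326, 351]) cube([90, 1545, 18]);
translate([1934, 326, 351]) cube([90, 1545, 18]);
translate([2102, 326, 351]) cube([90, 1545, 18]);
translate([2270, 326, 351]) cube([90, 1545, 18]);


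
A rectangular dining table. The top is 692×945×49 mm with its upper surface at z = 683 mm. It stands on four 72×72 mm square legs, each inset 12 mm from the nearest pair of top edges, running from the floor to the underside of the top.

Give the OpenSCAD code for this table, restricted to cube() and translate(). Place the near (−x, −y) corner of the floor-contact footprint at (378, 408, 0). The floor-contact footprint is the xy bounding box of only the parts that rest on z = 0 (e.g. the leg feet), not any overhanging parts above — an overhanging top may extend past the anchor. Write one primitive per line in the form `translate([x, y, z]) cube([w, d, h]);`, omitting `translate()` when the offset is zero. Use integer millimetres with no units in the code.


translate([366, 396, 634]) cube([692, 945, 49]);
translate([378, 408, 0]) cube([72, 72, 634]);
translate([974, 408, 0]) cube([72, 72, 634]);
translate([378, 1257, 0]) cube([72, 72, 634]);
translate([974, 1257, 0]) cube([72, 72, 634]);


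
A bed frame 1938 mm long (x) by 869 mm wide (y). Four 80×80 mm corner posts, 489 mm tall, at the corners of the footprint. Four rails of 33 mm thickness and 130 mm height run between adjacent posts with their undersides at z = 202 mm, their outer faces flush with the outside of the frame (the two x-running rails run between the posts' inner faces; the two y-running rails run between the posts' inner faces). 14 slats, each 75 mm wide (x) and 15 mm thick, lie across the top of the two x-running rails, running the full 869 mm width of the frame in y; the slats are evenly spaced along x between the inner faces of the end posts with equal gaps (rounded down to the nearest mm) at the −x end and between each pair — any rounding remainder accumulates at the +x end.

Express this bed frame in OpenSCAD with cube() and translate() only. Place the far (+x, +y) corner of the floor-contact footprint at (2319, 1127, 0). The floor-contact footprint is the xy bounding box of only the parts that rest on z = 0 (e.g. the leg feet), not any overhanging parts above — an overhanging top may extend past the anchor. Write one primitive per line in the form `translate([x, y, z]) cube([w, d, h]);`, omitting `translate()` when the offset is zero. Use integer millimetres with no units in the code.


translate([381, 258, 0]) cube([80, 80, 489]);
translate([381, 1047, 0]) cube([80, 80, 489]);
translate([2239, 258, 0]) cube([80, 80, 489]);
translate([2239, 1047, 0]) cube([80, 80, 489]);
translate([461, 258, 202]) cube([1778, 33, 130]);
translate([461, 1094, 202]) cube([1778, 33, 130]);
translate([381, 338, 202]) cube([33, 709, 130]);
translate([2286, 338, 202]) cube([33, 709, 130]);
translate([509, 258, 332]) cube([75, 869, 15]);
translate([632, 258, 332]) cube([75, 869, 15]);
translate([755, 258, 332]) cube([75, 869, 15]);
translate([878, 258, 332]) cube([75, 869, 15]);
translate([1001, 258, 332]) cube([75, 869, 15]);
translate([1124, 258, 332]) cube([75, 869, 15]);
translate([1247, 258, 332]) cube([75, 869, 15]);
translate([1370, 258, 332]) cube([75, 869, 15]);
translate([1493, 258, 332]) cube([75, 869, 15]);
translate([1616, 258, 332]) cube([75, 869, 15]);
translate([1739, 258, 332]) cube([75, 869, 15]);
translate([1862, 258, 332]) cube([75, 869, 15]);
translate([1985, 258, 332]) cube([75, 869, 15]);
translate([2108, 258, 332]) cube([75, 869, 15]);


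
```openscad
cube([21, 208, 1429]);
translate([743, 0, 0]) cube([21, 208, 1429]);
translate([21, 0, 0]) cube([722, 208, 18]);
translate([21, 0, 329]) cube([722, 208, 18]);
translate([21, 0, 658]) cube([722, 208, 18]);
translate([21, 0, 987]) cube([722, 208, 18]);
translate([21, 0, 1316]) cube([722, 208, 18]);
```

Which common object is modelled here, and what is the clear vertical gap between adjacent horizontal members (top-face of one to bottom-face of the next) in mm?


A bookshelf. The clear shelf gap is 311 mm.

Two tall side panels with 5 horizontal boards between them — a bookshelf. The first two shelf undersides are at z = 0 and z = 329; with shelf thickness 18, the clear gap is 329 − 0 − 18 = 311 mm.


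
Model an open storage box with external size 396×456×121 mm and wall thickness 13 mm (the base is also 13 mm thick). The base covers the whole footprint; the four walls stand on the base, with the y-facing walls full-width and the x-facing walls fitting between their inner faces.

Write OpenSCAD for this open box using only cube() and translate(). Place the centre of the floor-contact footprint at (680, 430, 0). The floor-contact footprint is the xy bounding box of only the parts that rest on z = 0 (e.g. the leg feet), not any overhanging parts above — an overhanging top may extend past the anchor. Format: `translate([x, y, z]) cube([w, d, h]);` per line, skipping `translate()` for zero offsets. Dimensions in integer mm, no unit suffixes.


translate([482, 202, 0]) cube([396, 456, 13]);
translate([482, 202, 13]) cube([396, 13, 108]);
translate([482, 645, 13]) cube([396, 13, 108]);
translate([482, 215, 13]) cube([13, 430, 108]);
translate([865, 215, 13]) cube([13, 430, 108]);


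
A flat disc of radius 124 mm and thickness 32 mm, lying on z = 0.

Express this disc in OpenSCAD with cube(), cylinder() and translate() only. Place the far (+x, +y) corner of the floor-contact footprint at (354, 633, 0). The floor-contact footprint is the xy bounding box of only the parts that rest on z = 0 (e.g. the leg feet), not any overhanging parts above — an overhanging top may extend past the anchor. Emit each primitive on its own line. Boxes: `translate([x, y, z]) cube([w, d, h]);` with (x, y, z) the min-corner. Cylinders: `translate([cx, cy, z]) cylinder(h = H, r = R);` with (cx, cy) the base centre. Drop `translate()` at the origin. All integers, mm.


translate([230, 509, 0]) cylinder(h = 32, r = 124);


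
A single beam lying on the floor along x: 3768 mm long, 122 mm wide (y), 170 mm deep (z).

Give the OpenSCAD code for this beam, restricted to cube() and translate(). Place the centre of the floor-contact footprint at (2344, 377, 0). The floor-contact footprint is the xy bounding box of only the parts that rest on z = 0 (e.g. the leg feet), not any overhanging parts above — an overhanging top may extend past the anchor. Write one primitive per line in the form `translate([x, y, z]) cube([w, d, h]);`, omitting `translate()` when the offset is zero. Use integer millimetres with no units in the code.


translate([460, 316, 0]) cube([3768, 122, 170]);


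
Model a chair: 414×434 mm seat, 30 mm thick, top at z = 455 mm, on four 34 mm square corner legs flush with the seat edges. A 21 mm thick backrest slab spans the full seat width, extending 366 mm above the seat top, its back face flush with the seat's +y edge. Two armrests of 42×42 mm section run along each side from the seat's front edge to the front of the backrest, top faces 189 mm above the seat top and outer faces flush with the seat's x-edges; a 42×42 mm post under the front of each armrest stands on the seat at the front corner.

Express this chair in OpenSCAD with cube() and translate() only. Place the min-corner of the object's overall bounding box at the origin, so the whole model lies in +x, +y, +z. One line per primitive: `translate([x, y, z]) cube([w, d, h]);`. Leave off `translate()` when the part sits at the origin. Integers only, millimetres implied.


translate([0, 0, 425]) cube([414, 434, 30]);
cube([34, 34, 425]);
translate([380, 0, 0]) cube([34, 34, 425]);
translate([0, 400, 0]) cube([34, 34, 425]);
translate([380, 400, 0]) cube([34, 34, 425]);
translate([0, 413, 455]) cube([414, 21, 366]);
translate([0, 0, 602]) cube([42, 413, 42]);
translate([372, 0, 602]) cube([42, 413, 42]);
translate([0, 0, 455]) cube([42, 42, 147]);
translate([372, 0, 455]) cube([42, 42, 147]);
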